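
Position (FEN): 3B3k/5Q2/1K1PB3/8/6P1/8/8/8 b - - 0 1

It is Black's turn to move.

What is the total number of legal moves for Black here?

Black to move; king on h8.
In check: no.
Legal moves: none.
Count: 0.

0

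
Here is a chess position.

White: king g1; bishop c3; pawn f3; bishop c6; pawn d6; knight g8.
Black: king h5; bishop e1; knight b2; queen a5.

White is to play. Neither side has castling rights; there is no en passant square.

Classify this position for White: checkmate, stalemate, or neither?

neither

White to move; white king on g1.
In check: no.
Legal moves for White include: Ne7, Nh6, Nf6+, Be8+, Ba8, Bd7, Bb7, Bd5, Bb5, Be4, Ba4, Bh8, Bg7, Bf6, Be5, Bxa5, Bd4, Bb4, ... (list truncated; more exist).
White has legal moves and is not in check → neither.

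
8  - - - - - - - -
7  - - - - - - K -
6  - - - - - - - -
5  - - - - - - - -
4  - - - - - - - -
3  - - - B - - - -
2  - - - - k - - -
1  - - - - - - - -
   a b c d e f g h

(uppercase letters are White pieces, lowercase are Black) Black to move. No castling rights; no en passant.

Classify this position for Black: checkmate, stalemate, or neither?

neither

Black to move; black king on e2.
In check: yes, from the white bishop on d3.
King squares — d1: available; e1: available; f1: attacked by Bd3; d2: available; f2: available; d3: available; e3: available; f3: available.
Legal moves for Black: Kf3, Ke3, Kxd3, Kf2, Kd2, Ke1, Kd1.
Black is in check but has 7 legal moves → neither.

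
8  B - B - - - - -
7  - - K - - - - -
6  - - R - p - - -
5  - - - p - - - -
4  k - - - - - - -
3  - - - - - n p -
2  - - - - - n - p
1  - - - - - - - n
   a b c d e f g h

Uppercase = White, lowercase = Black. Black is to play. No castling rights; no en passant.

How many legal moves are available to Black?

20

Black to move; king on a4.
In check: no.
Legal moves: Kb5, Ka5, Kb4, Kb3, Ka3, Ng5, Ne5, Nh4, Nd4, Nd2, Ng1, Ne1, Ng4, Ne4, Nh3, Nd3, Nd1, e5, d4, g2.
Count: 20.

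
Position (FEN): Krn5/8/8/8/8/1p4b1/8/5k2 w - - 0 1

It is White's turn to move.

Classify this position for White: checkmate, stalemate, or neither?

checkmate

White to move; white king on a8.
In check: yes, from the black rook on b8.
King squares — a7: attacked by Nc8; b7: attacked by Rb8; b8: attacked by Bg3.
Legal moves for White: none.
In check with no legal moves → checkmate.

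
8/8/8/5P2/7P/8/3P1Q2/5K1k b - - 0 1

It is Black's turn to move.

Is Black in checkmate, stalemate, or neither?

Black to move; black king on h1.
In check: no.
King squares — g1: attacked by Kf1; g2: attacked by Kf1; h2: attacked by Qf2.
Legal moves for Black: none.
Not in check and no legal moves → stalemate.

stalemate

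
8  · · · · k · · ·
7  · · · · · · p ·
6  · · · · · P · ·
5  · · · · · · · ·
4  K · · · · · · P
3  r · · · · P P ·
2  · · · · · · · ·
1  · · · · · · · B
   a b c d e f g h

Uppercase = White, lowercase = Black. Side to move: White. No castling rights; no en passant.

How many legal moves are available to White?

3

White to move; king on a4.
In check: yes, from the black rook on a3.
Legal moves: Kb5, Kb4, Kxa3.
Count: 3.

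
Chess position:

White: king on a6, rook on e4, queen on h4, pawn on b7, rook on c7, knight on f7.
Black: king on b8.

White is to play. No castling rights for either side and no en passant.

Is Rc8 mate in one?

After Rc8: black king on b8; in check: yes, from the white rook on c8.
King squares — a7: attacked by Ka6; b7: attacked by Ka6; c7: attacked by Rc8; a8: attacked by Pb7; c8: attacked by Pb7.
Black has no legal moves → checkmate.

yes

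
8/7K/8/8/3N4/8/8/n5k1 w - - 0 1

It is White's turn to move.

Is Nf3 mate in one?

After Nf3: black king on g1; in check: yes, from the white knight on f3.
Black has 4 legal replies: Kg2, Kf2, Kh1, Kf1.
In check but a legal move exists → not checkmate.

no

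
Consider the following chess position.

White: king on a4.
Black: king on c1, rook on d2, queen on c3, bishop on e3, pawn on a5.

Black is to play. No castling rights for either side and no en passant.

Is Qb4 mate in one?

After Qb4: white king on a4; in check: yes, from the black queen on b4.
King squares — a3: attacked by Qb4; b3: attacked by Qb4; b4: attacked by Pa5; a5: attacked by Qb4; b5: attacked by Qb4.
White has no legal moves → checkmate.

yes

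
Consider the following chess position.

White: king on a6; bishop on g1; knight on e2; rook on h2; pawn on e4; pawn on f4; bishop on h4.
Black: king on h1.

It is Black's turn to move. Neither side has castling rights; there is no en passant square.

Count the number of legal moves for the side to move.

0

Black to move; king on h1.
In check: yes, from the white rook on h2.
Legal moves: none.
Count: 0.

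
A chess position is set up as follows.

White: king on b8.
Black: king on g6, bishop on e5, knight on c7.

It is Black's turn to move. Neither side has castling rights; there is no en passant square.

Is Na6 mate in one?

no

After Na6: white king on b8; in check: yes, from the black bishop on e5 and the black knight on a6.
White has 4 legal replies: Kc8, Ka8, Kb7, Ka7.
In check but a legal move exists → not checkmate.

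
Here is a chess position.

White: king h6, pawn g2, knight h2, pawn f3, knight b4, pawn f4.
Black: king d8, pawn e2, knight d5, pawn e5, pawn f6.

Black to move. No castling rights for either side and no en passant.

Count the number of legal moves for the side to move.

Black to move; king on d8.
In check: no.
Legal moves: Ke8, Kc8, Ke7, Kd7, Kc7, Ne7, Nc7, Nb6, Nxf4, Nxb4, Ne3, Nc3, exf4, f5, e4, e1=Q, e1=R, e1=B, e1=N.
Count: 19.

19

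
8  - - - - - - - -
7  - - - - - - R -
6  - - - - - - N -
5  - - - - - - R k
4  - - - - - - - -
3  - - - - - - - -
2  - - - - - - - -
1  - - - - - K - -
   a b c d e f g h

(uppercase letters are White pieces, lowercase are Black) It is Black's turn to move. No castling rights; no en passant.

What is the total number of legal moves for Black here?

Black to move; king on h5.
In check: yes, from the white rook on g5.
Legal moves: Kh6, Kxg5.
Count: 2.

2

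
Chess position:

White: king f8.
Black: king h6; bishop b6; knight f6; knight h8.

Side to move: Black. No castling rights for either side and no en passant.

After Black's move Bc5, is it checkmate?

yes

After Bc5: white king on f8; in check: yes, from the black bishop on c5.
King squares — e7: attacked by Bc5; f7: attacked by Nh8; g7: attacked by Kh6; e8: attacked by Nf6; g8: attacked by Nf6.
White has no legal moves → checkmate.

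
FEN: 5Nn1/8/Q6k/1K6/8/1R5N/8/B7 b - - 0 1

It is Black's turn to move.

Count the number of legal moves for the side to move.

Black to move; king on h6.
In check: yes, from the white queen on a6.
Legal moves: Kh5, Nf6.
Count: 2.

2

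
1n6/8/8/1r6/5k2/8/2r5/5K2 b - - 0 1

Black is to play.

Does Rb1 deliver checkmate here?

After Rb1: white king on f1; in check: yes, from the black rook on b1.
King squares — e1: attacked by Rb1; g1: attacked by Rb1; e2: attacked by Rc2; f2: attacked by Rc2; g2: attacked by Rc2.
White has no legal moves → checkmate.

yes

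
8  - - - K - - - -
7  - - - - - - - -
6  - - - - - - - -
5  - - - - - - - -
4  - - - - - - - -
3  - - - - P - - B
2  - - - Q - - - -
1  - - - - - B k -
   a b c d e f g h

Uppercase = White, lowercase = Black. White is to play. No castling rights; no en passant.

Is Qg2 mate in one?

After Qg2: black king on g1; in check: yes, from the white queen on g2.
King squares — f1: attacked by Qg2; h1: attacked by Qg2; f2: attacked by Qg2; g2: attacked by Bf1; h2: attacked by Qg2.
Black has no legal moves → checkmate.

yes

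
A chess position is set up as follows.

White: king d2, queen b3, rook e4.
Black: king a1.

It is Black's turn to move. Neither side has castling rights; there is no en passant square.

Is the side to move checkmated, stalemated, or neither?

stalemate

Black to move; black king on a1.
In check: no.
King squares — b1: attacked by Qb3; a2: attacked by Qb3; b2: attacked by Qb3.
Legal moves for Black: none.
Not in check and no legal moves → stalemate.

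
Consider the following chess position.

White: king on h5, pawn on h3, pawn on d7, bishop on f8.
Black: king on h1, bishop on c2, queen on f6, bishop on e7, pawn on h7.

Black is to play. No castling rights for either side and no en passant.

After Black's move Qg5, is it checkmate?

After Qg5: white king on h5; in check: yes, from the black queen on g5.
King squares — g4: attacked by Qg5; h4: attacked by Qg5; g5: attacked by Be7; g6: attacked by Bc2; h6: attacked by Qg5.
White has no legal moves → checkmate.

yes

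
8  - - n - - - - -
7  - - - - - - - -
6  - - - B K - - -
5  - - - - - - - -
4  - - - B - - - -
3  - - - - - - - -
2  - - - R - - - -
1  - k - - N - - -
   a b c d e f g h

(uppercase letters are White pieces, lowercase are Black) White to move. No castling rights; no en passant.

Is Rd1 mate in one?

no

After Rd1: black king on b1; in check: yes, from the white rook on d1.
Black has 1 legal reply: Ka2.
In check but a legal move exists → not checkmate.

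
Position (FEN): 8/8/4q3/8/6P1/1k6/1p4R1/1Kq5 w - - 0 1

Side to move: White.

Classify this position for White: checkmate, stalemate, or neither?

checkmate

White to move; white king on b1.
In check: yes, from the black queen on c1.
King squares — a1: attacked by Qc1; c1: attacked by Pb2; a2: attacked by Kb3; b2: attacked by Qc1; c2: attacked by Qc1.
Legal moves for White: none.
In check with no legal moves → checkmate.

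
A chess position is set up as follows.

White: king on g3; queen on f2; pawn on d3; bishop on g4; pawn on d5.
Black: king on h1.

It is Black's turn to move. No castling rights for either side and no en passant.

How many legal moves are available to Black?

Black to move; king on h1.
In check: no.
Legal moves: none.
Count: 0.

0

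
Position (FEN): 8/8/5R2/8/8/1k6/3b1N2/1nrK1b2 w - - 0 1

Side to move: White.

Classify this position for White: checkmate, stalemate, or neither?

White to move; white king on d1.
In check: yes, from the black rook on c1.
King squares — c1: attacked by Bd2; e1: attacked by Rc1; c2: attacked by Rc1; d2: attacked by Nb1; e2: attacked by Bf1.
Legal moves for White: none.
In check with no legal moves → checkmate.

checkmate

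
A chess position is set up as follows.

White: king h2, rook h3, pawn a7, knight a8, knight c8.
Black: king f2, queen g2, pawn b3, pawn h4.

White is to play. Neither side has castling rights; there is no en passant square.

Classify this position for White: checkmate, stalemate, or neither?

White to move; white king on h2.
In check: yes, from the black queen on g2.
King squares — g1: attacked by Kf2; h1: attacked by Qg2; g2: attacked by Kf2; g3: attacked by Kf2; h3: own rook.
Legal moves for White: none.
In check with no legal moves → checkmate.

checkmate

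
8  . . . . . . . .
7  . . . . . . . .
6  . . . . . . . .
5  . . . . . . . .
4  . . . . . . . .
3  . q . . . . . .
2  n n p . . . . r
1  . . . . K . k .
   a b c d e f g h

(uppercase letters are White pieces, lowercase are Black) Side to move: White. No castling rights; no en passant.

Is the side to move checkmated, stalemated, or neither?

White to move; white king on e1.
In check: no.
King squares — d1: attacked by Nb2; f1: attacked by Kg1; d2: attacked by Rh2; e2: attacked by Rh2; f2: attacked by Kg1.
Legal moves for White: none.
Not in check and no legal moves → stalemate.

stalemate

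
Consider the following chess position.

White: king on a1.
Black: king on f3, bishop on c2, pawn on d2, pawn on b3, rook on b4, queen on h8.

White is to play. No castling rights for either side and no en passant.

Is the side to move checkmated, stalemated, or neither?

checkmate

White to move; white king on a1.
In check: yes, from the black queen on h8.
King squares — b1: attacked by Bc2; a2: attacked by Pb3; b2: attacked by Qh8.
Legal moves for White: none.
In check with no legal moves → checkmate.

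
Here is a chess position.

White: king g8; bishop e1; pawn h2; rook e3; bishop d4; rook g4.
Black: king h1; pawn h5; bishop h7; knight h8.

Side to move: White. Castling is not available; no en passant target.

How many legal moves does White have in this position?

White to move; king on g8.
In check: yes, from the black bishop on h7.
Legal moves: Kxh8, Kf8, Kxh7, Kg7.
Count: 4.

4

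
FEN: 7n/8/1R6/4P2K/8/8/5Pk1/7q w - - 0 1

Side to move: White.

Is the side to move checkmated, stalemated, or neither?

White to move; white king on h5.
In check: yes, from the black queen on h1.
King squares — g4: available; h4: attacked by Qh1; g5: available; g6: attacked by Nh8; h6: attacked by Qh1.
Legal moves for White: Kg5, Kg4.
White is in check but has 2 legal moves → neither.

neither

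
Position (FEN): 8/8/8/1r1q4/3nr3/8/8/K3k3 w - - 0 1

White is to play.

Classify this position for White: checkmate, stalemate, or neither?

White to move; white king on a1.
In check: no.
King squares — b1: attacked by Rb5; a2: attacked by Qd5; b2: attacked by Rb5.
Legal moves for White: none.
Not in check and no legal moves → stalemate.

stalemate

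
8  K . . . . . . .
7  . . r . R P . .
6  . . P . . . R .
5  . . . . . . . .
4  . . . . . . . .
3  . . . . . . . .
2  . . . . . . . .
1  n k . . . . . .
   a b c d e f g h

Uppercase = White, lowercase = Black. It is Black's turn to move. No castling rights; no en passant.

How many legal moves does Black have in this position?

Black to move; king on b1.
In check: no.
Legal moves: Rc8+, Rxe7, Rd7, Rb7, Ra7+, Rxc6, Kc2, Kb2, Ka2, Kc1, Nb3, Nc2.
Count: 12.

12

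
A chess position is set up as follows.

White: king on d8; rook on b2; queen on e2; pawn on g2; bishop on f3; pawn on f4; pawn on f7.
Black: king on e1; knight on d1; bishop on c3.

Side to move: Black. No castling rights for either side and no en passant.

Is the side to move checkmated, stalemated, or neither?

checkmate

Black to move; black king on e1.
In check: yes, from the white queen on e2.
King squares — d1: own knight; f1: attacked by Qe2; d2: attacked by Rb2; e2: attacked by Rb2; f2: attacked by Qe2.
Legal moves for Black: none.
In check with no legal moves → checkmate.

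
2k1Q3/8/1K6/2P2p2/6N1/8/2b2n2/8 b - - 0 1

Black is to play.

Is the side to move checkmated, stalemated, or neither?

Black to move; black king on c8.
In check: yes, from the white queen on e8.
King squares — b7: attacked by Kb6; c7: attacked by Kb6; d7: attacked by Qe8; b8: attacked by Qe8; d8: attacked by Qe8.
Legal moves for Black: none.
In check with no legal moves → checkmate.

checkmate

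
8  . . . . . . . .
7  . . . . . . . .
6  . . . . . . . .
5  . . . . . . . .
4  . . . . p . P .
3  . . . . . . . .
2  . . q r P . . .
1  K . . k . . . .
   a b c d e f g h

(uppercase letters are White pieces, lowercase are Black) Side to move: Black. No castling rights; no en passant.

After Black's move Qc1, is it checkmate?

yes

After Qc1: white king on a1; in check: yes, from the black queen on c1.
King squares — b1: attacked by Qc1; a2: attacked by Rd2; b2: attacked by Qc1.
White has no legal moves → checkmate.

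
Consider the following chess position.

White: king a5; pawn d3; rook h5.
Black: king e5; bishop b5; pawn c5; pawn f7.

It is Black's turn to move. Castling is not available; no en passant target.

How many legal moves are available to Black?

6

Black to move; king on e5.
In check: yes, from the white rook on h5.
Legal moves: Kf6, Ke6, Kd6, Kf4, Kd4, f5.
Count: 6.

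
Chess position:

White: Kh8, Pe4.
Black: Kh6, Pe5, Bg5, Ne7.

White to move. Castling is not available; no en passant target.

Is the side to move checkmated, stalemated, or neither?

White to move; white king on h8.
In check: no.
King squares — g7: attacked by Kh6; h7: attacked by Kh6; g8: attacked by Ne7.
Legal moves for White: none.
Not in check and no legal moves → stalemate.

stalemate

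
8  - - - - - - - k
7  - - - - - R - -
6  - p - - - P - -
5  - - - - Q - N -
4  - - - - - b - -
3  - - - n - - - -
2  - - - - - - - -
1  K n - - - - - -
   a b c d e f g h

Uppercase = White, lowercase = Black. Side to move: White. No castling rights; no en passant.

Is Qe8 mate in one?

After Qe8: black king on h8; in check: yes, from the white queen on e8.
King squares — g7: attacked by Pf6; h7: attacked by Ng5; g8: attacked by Qe8.
Black has no legal moves → checkmate.

yes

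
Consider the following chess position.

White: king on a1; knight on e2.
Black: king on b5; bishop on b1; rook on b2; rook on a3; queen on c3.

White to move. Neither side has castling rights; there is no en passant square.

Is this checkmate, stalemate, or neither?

White to move; white king on a1.
In check: yes, from the black rook on a3.
King squares — b1: attacked by Rb2; a2: attacked by Bb1; b2: attacked by Qc3.
Legal moves for White: none.
In check with no legal moves → checkmate.

checkmate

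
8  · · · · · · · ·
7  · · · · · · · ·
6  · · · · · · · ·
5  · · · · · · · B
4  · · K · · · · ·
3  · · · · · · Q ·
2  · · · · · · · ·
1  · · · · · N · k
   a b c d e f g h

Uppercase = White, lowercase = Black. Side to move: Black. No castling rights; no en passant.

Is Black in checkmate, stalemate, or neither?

stalemate

Black to move; black king on h1.
In check: no.
King squares — g1: attacked by Qg3; g2: attacked by Qg3; h2: attacked by Nf1.
Legal moves for Black: none.
Not in check and no legal moves → stalemate.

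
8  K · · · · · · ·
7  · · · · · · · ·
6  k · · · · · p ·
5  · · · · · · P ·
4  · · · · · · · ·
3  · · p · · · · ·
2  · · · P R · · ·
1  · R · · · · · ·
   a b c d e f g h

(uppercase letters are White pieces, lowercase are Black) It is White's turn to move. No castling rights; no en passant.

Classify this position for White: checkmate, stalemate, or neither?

White to move; white king on a8.
In check: no.
Legal moves for White include: Kb8, Re8, Re7, Re6+, Re5, Re4, Re3, Rh2, Rg2, Rf2, Ree1, Rb8, Rb7, Rb6+, Rb5, Rb4, Rb3, Rb2, ... (list truncated; more exist).
White has legal moves and is not in check → neither.

neither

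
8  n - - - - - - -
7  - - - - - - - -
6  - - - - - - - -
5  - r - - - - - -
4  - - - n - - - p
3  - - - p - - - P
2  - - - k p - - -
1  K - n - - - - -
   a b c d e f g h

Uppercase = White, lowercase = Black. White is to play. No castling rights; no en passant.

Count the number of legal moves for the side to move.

0

White to move; king on a1.
In check: no.
Legal moves: none.
Count: 0.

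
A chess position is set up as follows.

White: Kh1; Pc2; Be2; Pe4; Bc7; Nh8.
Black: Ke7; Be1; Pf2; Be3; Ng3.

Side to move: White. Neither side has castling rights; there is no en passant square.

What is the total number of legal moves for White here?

3

White to move; king on h1.
In check: yes, from the black knight on g3.
Legal moves: Kh2, Kg2, Bxg3.
Count: 3.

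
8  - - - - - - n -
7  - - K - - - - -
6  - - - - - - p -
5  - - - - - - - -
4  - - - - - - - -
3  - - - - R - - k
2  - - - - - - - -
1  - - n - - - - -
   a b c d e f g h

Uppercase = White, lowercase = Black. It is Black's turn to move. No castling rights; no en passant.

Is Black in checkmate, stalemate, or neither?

neither

Black to move; black king on h3.
In check: yes, from the white rook on e3.
Legal moves for Black: Kh4, Kg4, Kh2, Kg2.
Black is in check but has 4 legal moves → neither.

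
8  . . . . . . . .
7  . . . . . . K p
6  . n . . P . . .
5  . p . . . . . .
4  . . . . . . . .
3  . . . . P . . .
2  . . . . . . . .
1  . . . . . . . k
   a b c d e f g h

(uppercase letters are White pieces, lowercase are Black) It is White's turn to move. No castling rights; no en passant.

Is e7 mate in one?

After e7: black king on h1; in check: no.
Black is not in check, so this cannot be checkmate.

no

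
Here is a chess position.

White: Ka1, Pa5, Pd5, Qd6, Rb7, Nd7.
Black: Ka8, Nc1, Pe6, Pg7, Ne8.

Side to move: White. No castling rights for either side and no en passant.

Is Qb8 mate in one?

yes

After Qb8: black king on a8; in check: yes, from the white queen on b8.
King squares — a7: attacked by Rb7; b7: attacked by Qb8; b8: attacked by Rb7.
Black has no legal moves → checkmate.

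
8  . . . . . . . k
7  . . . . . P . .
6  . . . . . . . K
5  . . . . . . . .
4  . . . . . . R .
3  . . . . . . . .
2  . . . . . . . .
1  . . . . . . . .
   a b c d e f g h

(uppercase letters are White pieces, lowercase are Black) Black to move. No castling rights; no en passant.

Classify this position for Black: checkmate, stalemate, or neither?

stalemate

Black to move; black king on h8.
In check: no.
King squares — g7: attacked by Rg4; h7: attacked by Kh6; g8: attacked by Rg4.
Legal moves for Black: none.
Not in check and no legal moves → stalemate.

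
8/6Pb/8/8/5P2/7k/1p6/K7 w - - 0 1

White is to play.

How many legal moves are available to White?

White to move; king on a1.
In check: yes, from the black pawn on b2.
Legal moves: Kxb2, Ka2.
Count: 2.

2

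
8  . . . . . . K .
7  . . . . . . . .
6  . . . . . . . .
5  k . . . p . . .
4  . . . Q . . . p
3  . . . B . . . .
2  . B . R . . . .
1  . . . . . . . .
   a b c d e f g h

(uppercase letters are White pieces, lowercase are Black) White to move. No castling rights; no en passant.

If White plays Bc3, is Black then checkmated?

yes

After Bc3: black king on a5; in check: yes, from the white bishop on c3.
King squares — a4: attacked by Qd4; b4: attacked by Bc3; b5: attacked by Bd3; a6: attacked by Bd3; b6: attacked by Qd4.
Black has no legal moves → checkmate.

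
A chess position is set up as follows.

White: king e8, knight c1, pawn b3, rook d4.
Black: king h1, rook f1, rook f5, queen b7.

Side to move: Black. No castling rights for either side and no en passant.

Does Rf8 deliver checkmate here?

After Rf8: white king on e8; in check: yes, from the black rook on f8.
King squares — d7: attacked by Qb7; e7: attacked by Qb7; f7: attacked by Rf1; d8: attacked by Rf8; f8: attacked by Rf1.
White has no legal moves → checkmate.

yes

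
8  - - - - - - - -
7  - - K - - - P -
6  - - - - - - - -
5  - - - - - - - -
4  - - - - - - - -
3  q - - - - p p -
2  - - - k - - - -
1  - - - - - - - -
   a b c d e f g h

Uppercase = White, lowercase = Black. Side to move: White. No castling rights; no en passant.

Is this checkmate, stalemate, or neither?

White to move; white king on c7.
In check: no.
Legal moves for White: Kd8, Kc8, Kb8, Kd7, Kb7, Kc6, Kb6, g8=Q, g8=R, g8=B, g8=N.
White has 11 legal moves and is not in check → neither.

neither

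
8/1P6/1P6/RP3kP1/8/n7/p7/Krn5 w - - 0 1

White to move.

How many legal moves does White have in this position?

White to move; king on a1.
In check: yes, from the black rook on b1.
Legal moves: none.
Count: 0.

0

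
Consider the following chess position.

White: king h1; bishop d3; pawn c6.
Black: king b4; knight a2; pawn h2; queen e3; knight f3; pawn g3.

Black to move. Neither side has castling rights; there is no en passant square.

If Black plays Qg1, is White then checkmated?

After Qg1: white king on h1; in check: yes, from the black queen on g1.
King squares — g1: attacked by Ph2; g2: attacked by Qg1; h2: attacked by Qg1.
White has no legal moves → checkmate.

yes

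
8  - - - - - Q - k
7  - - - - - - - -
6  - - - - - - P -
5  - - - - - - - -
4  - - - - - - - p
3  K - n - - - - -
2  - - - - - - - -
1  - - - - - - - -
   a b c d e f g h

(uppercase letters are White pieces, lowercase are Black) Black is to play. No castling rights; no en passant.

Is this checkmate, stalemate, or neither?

checkmate

Black to move; black king on h8.
In check: yes, from the white queen on f8.
King squares — g7: attacked by Qf8; h7: attacked by Pg6; g8: attacked by Qf8.
Legal moves for Black: none.
In check with no legal moves → checkmate.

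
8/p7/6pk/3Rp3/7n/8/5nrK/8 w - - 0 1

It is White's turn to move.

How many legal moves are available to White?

0

White to move; king on h2.
In check: yes, from the black rook on g2.
Legal moves: none.
Count: 0.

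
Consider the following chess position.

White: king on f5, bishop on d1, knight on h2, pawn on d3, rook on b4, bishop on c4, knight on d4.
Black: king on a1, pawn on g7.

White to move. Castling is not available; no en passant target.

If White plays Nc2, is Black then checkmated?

yes

After Nc2: black king on a1; in check: yes, from the white knight on c2.
King squares — b1: attacked by Rb4; a2: attacked by Bc4; b2: attacked by Rb4.
Black has no legal moves → checkmate.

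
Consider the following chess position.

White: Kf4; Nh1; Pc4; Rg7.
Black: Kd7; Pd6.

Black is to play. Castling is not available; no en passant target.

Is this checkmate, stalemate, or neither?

neither

Black to move; black king on d7.
In check: yes, from the white rook on g7.
Legal moves for Black: Ke8, Kd8, Kc8, Ke6, Kc6.
Black is in check but has 5 legal moves → neither.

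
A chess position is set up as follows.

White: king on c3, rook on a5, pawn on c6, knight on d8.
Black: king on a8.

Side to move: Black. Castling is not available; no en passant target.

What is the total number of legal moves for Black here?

1

Black to move; king on a8.
In check: yes, from the white rook on a5.
Legal moves: Kb8.
Count: 1.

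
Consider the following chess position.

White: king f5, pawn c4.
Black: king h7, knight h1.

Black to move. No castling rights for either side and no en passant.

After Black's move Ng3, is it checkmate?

After Ng3: white king on f5; in check: yes, from the black knight on g3.
White has 6 legal replies: Kf6, Ke6, Kg5, Ke5, Kg4, Kf4.
In check but a legal move exists → not checkmate.

no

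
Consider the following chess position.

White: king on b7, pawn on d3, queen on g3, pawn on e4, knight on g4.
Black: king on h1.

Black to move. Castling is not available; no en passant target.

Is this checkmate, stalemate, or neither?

Black to move; black king on h1.
In check: no.
King squares — g1: attacked by Qg3; g2: attacked by Qg3; h2: attacked by Qg3.
Legal moves for Black: none.
Not in check and no legal moves → stalemate.

stalemate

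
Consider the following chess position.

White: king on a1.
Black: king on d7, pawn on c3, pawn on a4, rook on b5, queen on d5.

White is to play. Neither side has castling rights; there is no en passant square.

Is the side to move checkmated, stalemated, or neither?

White to move; white king on a1.
In check: no.
King squares — b1: attacked by Rb5; a2: attacked by Qd5; b2: attacked by Pc3.
Legal moves for White: none.
Not in check and no legal moves → stalemate.

stalemate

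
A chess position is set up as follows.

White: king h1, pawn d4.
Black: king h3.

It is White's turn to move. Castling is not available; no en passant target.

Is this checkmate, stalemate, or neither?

White to move; white king on h1.
In check: no.
Legal moves for White: Kg1, d5.
White has 2 legal moves and is not in check → neither.

neither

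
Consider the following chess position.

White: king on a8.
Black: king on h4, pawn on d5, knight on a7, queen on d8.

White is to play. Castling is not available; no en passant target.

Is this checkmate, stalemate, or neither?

White to move; white king on a8.
In check: yes, from the black queen on d8.
Legal moves for White: Kb7, Kxa7.
White is in check but has 2 legal moves → neither.

neither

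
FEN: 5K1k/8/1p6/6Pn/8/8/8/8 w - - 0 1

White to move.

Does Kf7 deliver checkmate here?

After Kf7: black king on h8; in check: no.
Black is not in check, so this cannot be checkmate.

no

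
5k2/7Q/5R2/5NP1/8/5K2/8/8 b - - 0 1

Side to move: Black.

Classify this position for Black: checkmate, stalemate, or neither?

Black to move; black king on f8.
In check: yes, from the white rook on f6.
Legal moves for Black: Ke8.
Black is in check but has 1 legal move → neither.

neither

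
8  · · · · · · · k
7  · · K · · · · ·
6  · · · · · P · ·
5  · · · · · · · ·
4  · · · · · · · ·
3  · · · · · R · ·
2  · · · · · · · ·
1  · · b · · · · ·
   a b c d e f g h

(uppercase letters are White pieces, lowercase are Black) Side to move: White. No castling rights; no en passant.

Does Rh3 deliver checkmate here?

After Rh3: black king on h8; in check: yes, from the white rook on h3.
Black has 2 legal replies: Kg8, Bh6.
In check but a legal move exists → not checkmate.

no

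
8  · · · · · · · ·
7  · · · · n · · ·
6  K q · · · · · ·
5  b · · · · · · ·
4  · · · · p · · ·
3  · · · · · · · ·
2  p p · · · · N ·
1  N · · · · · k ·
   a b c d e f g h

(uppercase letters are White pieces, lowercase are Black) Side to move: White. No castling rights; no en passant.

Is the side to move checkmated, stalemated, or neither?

checkmate

White to move; white king on a6.
In check: yes, from the black queen on b6.
King squares — a5: attacked by Qb6; b5: attacked by Qb6; b6: attacked by Ba5; a7: attacked by Qb6; b7: attacked by Qb6.
Legal moves for White: none.
In check with no legal moves → checkmate.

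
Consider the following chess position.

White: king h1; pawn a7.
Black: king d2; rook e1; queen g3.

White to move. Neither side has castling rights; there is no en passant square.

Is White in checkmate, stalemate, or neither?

White to move; white king on h1.
In check: yes, from the black rook on e1.
King squares — g1: attacked by Re1; g2: attacked by Qg3; h2: attacked by Qg3.
Legal moves for White: none.
In check with no legal moves → checkmate.

checkmate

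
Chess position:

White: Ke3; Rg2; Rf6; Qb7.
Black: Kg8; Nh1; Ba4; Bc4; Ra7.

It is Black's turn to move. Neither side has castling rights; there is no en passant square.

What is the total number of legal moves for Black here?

Black to move; king on g8.
In check: yes, from the white rook on g2.
Legal moves: Kh8, Ng3.
Count: 2.

2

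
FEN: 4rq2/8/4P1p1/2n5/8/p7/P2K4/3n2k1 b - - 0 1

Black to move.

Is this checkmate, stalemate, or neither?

Black to move; black king on g1.
In check: no.
Legal moves for Black include: Qh8, Qg8, Qg7, Qf7, Qe7, Qh6+, Qf6, Qd6+, Qf5, Qf4+, Qf3, Qf2+, Qf1, Rd8+, Rc8, Rb8, Ra8, Re7, ... (list truncated; more exist).
Black has legal moves and is not in check → neither.

neither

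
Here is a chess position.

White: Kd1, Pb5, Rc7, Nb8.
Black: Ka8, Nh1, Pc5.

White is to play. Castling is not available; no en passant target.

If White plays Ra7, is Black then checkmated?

no

After Ra7: black king on a8; in check: yes, from the white rook on a7.
Black has 2 legal replies: Kxb8, Kxa7.
In check but a legal move exists → not checkmate.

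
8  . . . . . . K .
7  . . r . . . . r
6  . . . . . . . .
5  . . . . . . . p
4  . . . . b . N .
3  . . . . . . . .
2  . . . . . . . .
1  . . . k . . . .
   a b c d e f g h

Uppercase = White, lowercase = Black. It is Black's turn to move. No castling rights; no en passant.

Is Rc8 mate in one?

After Rc8: white king on g8; in check: yes, from the black rook on c8.
King squares — f7: attacked by Rh7; g7: attacked by Rh7; h7: attacked by Be4; f8: attacked by Rc8; h8: attacked by Rh7.
White has no legal moves → checkmate.

yes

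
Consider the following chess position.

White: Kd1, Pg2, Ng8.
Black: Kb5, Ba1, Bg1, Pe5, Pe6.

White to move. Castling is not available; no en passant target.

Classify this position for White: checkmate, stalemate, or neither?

White to move; white king on d1.
In check: no.
Legal moves for White: Ne7, Nh6, Nf6, Ke2, Kd2, Kc2, Ke1, Kc1, g3, g4.
White has 10 legal moves and is not in check → neither.

neither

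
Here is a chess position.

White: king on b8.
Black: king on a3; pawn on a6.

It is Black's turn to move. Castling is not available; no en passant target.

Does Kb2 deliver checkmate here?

After Kb2: white king on b8; in check: no.
White is not in check, so this cannot be checkmate.

no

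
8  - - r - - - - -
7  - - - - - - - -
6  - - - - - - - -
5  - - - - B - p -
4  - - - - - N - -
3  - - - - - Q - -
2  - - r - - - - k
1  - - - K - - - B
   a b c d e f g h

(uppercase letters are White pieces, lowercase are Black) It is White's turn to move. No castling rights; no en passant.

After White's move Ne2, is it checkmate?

After Ne2: black king on h2; in check: yes, from the white bishop on e5.
King squares — g1: attacked by Ne2; h1: attacked by Qf3; g2: attacked by Bh1; g3: attacked by Ne2; h3: attacked by Qf3.
Black has no legal moves → checkmate.

yes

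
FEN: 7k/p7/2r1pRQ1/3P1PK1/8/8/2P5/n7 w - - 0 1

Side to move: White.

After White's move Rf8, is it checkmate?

After Rf8: black king on h8; in check: yes, from the white rook on f8.
King squares — g7: attacked by Qg6; h7: attacked by Qg6; g8: attacked by Qg6.
Black has no legal moves → checkmate.

yes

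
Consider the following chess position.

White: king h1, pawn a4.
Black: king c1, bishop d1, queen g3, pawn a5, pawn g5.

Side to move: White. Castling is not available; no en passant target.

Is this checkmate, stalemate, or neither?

White to move; white king on h1.
In check: no.
King squares — g1: attacked by Qg3; g2: attacked by Qg3; h2: attacked by Qg3.
Legal moves for White: none.
Not in check and no legal moves → stalemate.

stalemate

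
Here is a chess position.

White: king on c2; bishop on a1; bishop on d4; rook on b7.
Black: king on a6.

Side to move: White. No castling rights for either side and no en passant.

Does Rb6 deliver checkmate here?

After Rb6: black king on a6; in check: yes, from the white rook on b6.
Black has 2 legal replies: Ka7, Ka5.
In check but a legal move exists → not checkmate.

no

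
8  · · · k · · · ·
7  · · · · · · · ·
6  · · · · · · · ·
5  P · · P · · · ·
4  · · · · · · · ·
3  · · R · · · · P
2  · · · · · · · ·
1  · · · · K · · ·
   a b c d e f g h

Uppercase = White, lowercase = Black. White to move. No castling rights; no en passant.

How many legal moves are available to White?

21

White to move; king on e1.
In check: no.
Legal moves: Rc8+, Rc7, Rc6, Rc5, Rc4, Rg3, Rf3, Re3, Rd3, Rb3, Ra3, Rc2, Rc1, Kf2, Ke2, Kd2, Kf1, Kd1, d6, a6, h4.
Count: 21.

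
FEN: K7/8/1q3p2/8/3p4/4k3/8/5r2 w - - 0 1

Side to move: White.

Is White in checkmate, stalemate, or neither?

stalemate

White to move; white king on a8.
In check: no.
King squares — a7: attacked by Qb6; b7: attacked by Qb6; b8: attacked by Qb6.
Legal moves for White: none.
Not in check and no legal moves → stalemate.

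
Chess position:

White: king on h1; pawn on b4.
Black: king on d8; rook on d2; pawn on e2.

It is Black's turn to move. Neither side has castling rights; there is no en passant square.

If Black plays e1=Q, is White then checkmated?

After e1=Q: white king on h1; in check: yes, from the black queen on e1.
King squares — g1: attacked by Qe1; g2: attacked by Rd2; h2: attacked by Rd2.
White has no legal moves → checkmate.

yes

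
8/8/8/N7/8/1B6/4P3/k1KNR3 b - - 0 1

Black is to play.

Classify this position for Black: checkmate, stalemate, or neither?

stalemate

Black to move; black king on a1.
In check: no.
King squares — b1: attacked by Kc1; a2: attacked by Bb3; b2: attacked by Kc1.
Legal moves for Black: none.
Not in check and no legal moves → stalemate.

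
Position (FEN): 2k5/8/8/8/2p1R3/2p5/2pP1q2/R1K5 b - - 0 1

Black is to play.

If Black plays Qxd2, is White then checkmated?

After Qxd2: white king on c1; in check: yes, from the black queen on d2.
King squares — b1: attacked by Pc2; d1: attacked by Pc2; b2: attacked by Pc3; c2: attacked by Qd2; d2: attacked by Pc3.
White has no legal moves → checkmate.

yes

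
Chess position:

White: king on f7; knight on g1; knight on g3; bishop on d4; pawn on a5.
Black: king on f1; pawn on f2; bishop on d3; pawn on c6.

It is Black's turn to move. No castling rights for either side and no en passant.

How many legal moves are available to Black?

Black to move; king on f1.
In check: yes, from the white knight on g3.
Legal moves: Kg2, Kxg1, Ke1.
Count: 3.

3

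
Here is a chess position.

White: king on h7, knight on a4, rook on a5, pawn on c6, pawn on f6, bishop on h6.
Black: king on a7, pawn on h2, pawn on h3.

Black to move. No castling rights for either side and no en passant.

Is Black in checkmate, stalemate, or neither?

Black to move; black king on a7.
In check: yes, from the white rook on a5.
King squares — a6: attacked by Ra5; b6: attacked by Na4; b7: attacked by Pc6; a8: attacked by Ra5; b8: available.
Legal moves for Black: Kb8.
Black is in check but has 1 legal move → neither.

neither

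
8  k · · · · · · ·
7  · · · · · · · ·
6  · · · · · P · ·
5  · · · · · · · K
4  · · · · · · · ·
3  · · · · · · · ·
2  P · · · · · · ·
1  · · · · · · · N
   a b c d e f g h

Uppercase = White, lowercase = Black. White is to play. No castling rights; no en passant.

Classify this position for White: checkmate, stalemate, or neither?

White to move; white king on h5.
In check: no.
Legal moves for White: Kh6, Kg6, Kg5, Kh4, Kg4, Ng3, Nf2, f7, a3, a4.
White has 10 legal moves and is not in check → neither.

neither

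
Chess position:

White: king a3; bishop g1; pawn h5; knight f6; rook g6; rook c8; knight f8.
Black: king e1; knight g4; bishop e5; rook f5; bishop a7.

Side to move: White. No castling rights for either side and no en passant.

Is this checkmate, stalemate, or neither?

neither

White to move; white king on a3.
In check: no.
Legal moves for White include: N8h7, N8d7, Ne6, Re8, Rd8, Rb8, Ra8, Rc7, Rc6, Rc5, Rc4, Rc3, Rc2, Rc1+, Rg8, Rg7, Rh6, Rg5, ... (list truncated; more exist).
White has legal moves and is not in check → neither.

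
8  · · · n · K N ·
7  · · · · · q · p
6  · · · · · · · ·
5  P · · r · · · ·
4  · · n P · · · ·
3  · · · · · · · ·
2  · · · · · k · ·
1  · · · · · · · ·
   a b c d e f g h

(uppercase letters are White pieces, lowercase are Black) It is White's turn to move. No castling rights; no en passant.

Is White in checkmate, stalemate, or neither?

checkmate

White to move; white king on f8.
In check: yes, from the black queen on f7.
King squares — e7: attacked by Qf7; f7: attacked by Nd8; g7: attacked by Qf7; e8: attacked by Qf7; g8: own knight.
Legal moves for White: none.
In check with no legal moves → checkmate.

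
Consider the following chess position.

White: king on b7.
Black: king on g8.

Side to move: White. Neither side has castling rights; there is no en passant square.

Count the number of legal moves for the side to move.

8

White to move; king on b7.
In check: no.
Legal moves: Kc8, Kb8, Ka8, Kc7, Ka7, Kc6, Kb6, Ka6.
Count: 8.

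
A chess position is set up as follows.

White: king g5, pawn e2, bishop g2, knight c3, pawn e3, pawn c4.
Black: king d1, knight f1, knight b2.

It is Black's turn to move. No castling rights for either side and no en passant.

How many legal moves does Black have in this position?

Black to move; king on d1.
In check: yes, from the white knight on c3.
Legal moves: Kd2, Kc2, Ke1, Kc1.
Count: 4.

4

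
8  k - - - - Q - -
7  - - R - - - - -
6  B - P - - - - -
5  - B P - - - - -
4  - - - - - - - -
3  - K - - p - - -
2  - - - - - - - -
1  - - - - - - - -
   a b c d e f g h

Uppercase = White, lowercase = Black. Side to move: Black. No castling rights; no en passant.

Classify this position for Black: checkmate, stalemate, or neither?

checkmate

Black to move; black king on a8.
In check: yes, from the white queen on f8.
King squares — a7: attacked by Rc7; b7: attacked by Ba6; b8: attacked by Qf8.
Legal moves for Black: none.
In check with no legal moves → checkmate.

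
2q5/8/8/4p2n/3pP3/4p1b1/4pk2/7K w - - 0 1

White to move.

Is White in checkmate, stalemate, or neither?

stalemate

White to move; white king on h1.
In check: no.
King squares — g1: attacked by Kf2; g2: attacked by Kf2; h2: attacked by Bg3.
Legal moves for White: none.
Not in check and no legal moves → stalemate.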